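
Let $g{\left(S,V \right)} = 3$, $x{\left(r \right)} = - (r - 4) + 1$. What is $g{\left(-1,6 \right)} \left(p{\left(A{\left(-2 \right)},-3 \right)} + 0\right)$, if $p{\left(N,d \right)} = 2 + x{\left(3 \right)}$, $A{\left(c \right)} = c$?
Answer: $12$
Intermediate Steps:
$x{\left(r \right)} = 5 - r$ ($x{\left(r \right)} = - (-4 + r) + 1 = \left(4 - r\right) + 1 = 5 - r$)
$p{\left(N,d \right)} = 4$ ($p{\left(N,d \right)} = 2 + \left(5 - 3\right) = 2 + 2 = 4$)
$g{\left(-1,6 \right)} \left(p{\left(A{\left(-2 \right)},-3 \right)} + 0\right) = 3 \left(4 + 0\right) = 3 \cdot 4 = 12$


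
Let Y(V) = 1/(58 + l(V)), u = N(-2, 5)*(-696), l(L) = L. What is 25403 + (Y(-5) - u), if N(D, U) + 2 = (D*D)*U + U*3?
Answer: 2563664/53 ≈ 48371.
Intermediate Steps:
N(D, U) = -2 + 3*U + U*D² (N(D, U) = -2 + ((D*D)*U + U*3) = -2 + (D²*U + 3*U) = -2 + (U*D² + 3*U) = -2 + (3*U + U*D²) = -2 + 3*U + U*D²)
u = -22968 (u = (-2 + 3*5 + 5*(-2)²)*(-696) = (-2 + 15 + 5*4)*(-696) = (-2 + 15 + 20)*(-696) = 33*(-696) = -22968)
Y(V) = 1/(58 + V)
25403 + (Y(-5) - u) = 25403 + (1/(58 - 5) - 1*(-22968)) = 25403 + (1/53 + 22968) = 25403 + 1217305/53 = 2563664/53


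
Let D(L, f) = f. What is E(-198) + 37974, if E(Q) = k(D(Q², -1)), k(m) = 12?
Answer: 37986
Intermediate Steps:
E(Q) = 12
E(-198) + 37974 = 12 + 37974 = 37986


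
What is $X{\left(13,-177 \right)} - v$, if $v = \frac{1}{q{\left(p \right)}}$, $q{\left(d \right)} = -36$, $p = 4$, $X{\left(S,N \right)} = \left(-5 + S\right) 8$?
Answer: $\frac{2305}{36} \approx 64.028$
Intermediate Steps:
$X{\left(S,N \right)} = -40 + 8 S$
$v = - \frac{1}{36}$ ($v = \frac{1}{-36} = - \frac{1}{36} \approx -0.027778$)
$X{\left(13,-177 \right)} - v = \left(-40 + 8 \cdot 13\right) - - \frac{1}{36} = \left(-40 + 104\right) + \frac{1}{36} = 64 + \frac{1}{36} = \frac{2305}{36}$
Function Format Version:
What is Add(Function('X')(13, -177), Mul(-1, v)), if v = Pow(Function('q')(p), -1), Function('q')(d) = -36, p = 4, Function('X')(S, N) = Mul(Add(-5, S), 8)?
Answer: Rational(2305, 36) ≈ 64.028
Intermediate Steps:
Function('X')(S, N) = Add(-40, Mul(8, S))
v = Rational(-1, 36) (v = Pow(-36, -1) = Rational(-1, 36) ≈ -0.027778)
Add(Function('X')(13, -177), Mul(-1, v)) = Add(Add(-40, Mul(8, 13)), Mul(-1, Rational(-1, 36))) = Add(Add(-40, 104), Rational(1, 36)) = Add(64, Rational(1, 36)) = Rational(2305, 36)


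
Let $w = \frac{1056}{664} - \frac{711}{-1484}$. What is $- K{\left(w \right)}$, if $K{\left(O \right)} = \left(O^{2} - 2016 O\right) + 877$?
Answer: $\frac{49925437510583}{15171341584} \approx 3290.8$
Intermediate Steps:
$w = \frac{254901}{123172}$ ($w = 1056 \cdot \frac{1}{664} - - \frac{711}{1484} = \frac{132}{83} + \frac{711}{1484} = \frac{254901}{123172} \approx 2.0695$)
$K{\left(O \right)} = 877 + O^{2} - 2016 O$
$- K{\left(w \right)} = - (877 + \left(\frac{254901}{123172}\right)^{2} - \frac{18352872}{4399}) = - (877 + \frac{64974519801}{15171341584} - \frac{18352872}{4399}) = \left(-1\right) \left(- \frac{49925437510583}{15171341584}\right) = \frac{49925437510583}{15171341584}$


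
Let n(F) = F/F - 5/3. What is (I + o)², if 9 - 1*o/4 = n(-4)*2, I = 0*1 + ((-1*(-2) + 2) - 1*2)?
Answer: 16900/9 ≈ 1877.8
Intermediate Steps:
n(F) = -⅔ (n(F) = 1 - 5*⅓ = 1 - 5/3 = -⅔)
I = 2 (I = 0 + ((2 + 2) - 2) = 0 + (4 - 2) = 0 + 2 = 2)
o = 124/3 (o = 36 - (-8)*2/3 = 36 - 4*(-4/3) = 36 + 16/3 = 124/3 ≈ 41.333)
(I + o)² = (2 + 124/3)² = (130/3)² = 16900/9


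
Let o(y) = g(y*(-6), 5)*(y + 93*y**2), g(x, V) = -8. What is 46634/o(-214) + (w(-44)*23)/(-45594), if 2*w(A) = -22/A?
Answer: -41466715/27739480788 ≈ -0.0014949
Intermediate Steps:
w(A) = -11/A (w(A) = (-22/A)/2 = -11/A)
o(y) = -744*y**2 - 8*y (o(y) = -8*(y + 93*y**2) = -744*y**2 - 8*y)
46634/o(-214) + (w(-44)*23)/(-45594) = 46634/((-8*(-214)*(1 + 93*(-214)))) + (-11/(-44)*23)/(-45594) = 46634/((-8*(-214)*(1 - 19902))) + (-11*(-1/44)*23)*(-1/45594) = 46634/((-8*(-214)*(-19901))) + ((1/4)*23)*(-1/45594) = 46634/(-34070512) + (23/4)*(-1/45594) = 46634*(-1/34070512) - 23/182376 = -3331/2433608 - 23/182376 = -41466715/27739480788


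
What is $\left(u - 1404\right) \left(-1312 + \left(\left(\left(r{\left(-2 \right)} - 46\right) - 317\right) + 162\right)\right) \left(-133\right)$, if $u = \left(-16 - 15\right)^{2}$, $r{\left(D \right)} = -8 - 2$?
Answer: $-89733637$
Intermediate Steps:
$r{\left(D \right)} = -10$
$u = 961$ ($u = \left(-31\right)^{2} = 961$)
$\left(u - 1404\right) \left(-1312 + \left(\left(\left(r{\left(-2 \right)} - 46\right) - 317\right) + 162\right)\right) \left(-133\right) = \left(961 - 1404\right) \left(-1312 + \left(\left(\left(-10 - 46\right) - 317\right) + 162\right)\right) \left(-133\right) = - 443 \left(-1312 + \left(\left(-56 - 317\right) + 162\right)\right) \left(-133\right) = - 443 \left(-1312 + \left(-373 + 162\right)\right) \left(-133\right) = - 443 \left(-1312 - 211\right) \left(-133\right) = \left(-443\right) \left(-1523\right) \left(-133\right) = 674689 \left(-133\right) = -89733637$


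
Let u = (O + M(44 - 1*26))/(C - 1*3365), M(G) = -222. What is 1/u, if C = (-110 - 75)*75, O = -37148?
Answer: 1724/3737 ≈ 0.46133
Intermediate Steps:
C = -13875 (C = -185*75 = -13875)
u = 3737/1724 (u = (-37148 - 222)/(-13875 - 1*3365) = -37370/(-13875 - 3365) = -37370/(-17240) = -37370*(-1/17240) = 3737/1724 ≈ 2.1676)
1/u = 1/(3737/1724) = 1724/3737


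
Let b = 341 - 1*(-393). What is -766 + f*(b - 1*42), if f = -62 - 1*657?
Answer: -498314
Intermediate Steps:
b = 734 (b = 341 + 393 = 734)
f = -719 (f = -62 - 657 = -719)
-766 + f*(b - 1*42) = -766 - 719*(734 - 1*42) = -766 - 719*(734 - 42) = -766 - 719*692 = -766 - 497548 = -498314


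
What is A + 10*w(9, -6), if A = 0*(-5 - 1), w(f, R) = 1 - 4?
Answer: -30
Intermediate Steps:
w(f, R) = -3
A = 0 (A = 0*(-6) = 0)
A + 10*w(9, -6) = 0 + 10*(-3) = 0 - 30 = -30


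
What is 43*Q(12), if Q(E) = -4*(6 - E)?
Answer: 1032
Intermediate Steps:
Q(E) = -24 + 4*E
43*Q(12) = 43*(-24 + 4*12) = 43*(-24 + 48) = 43*24 = 1032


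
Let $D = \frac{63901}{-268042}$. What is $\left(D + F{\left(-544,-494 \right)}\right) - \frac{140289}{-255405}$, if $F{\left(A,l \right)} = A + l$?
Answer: $- \frac{23679812149049}{22819755670} \approx -1037.7$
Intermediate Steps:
$D = - \frac{63901}{268042}$ ($D = 63901 \left(- \frac{1}{268042}\right) = - \frac{63901}{268042} \approx -0.2384$)
$\left(D + F{\left(-544,-494 \right)}\right) - \frac{140289}{-255405} = \left(- \frac{63901}{268042} - 1038\right) - \frac{140289}{-255405} = \left(- \frac{63901}{268042} - 1038\right) - - \frac{46763}{85135} = - \frac{278291497}{268042} + \frac{46763}{85135} = - \frac{23679812149049}{22819755670}$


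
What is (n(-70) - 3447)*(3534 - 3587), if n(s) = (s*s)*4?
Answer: -856109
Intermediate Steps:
n(s) = 4*s² (n(s) = s²*4 = 4*s²)
(n(-70) - 3447)*(3534 - 3587) = (4*(-70)² - 3447)*(3534 - 3587) = (4*4900 - 3447)*(-53) = (19600 - 3447)*(-53) = 16153*(-53) = -856109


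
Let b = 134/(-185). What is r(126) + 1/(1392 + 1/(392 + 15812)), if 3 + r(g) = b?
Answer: -15538064901/4172854265 ≈ -3.7236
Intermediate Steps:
b = -134/185 (b = 134*(-1/185) = -134/185 ≈ -0.72432)
r(g) = -689/185 (r(g) = -3 - 134/185 = -689/185)
r(126) + 1/(1392 + 1/(392 + 15812)) = -689/185 + 1/(1392 + 1/(392 + 15812)) = -689/185 + 1/(1392 + 1/16204) = -689/185 + 1/(22555969/16204) = -689/185 + 16204/22555969 = -15538064901/4172854265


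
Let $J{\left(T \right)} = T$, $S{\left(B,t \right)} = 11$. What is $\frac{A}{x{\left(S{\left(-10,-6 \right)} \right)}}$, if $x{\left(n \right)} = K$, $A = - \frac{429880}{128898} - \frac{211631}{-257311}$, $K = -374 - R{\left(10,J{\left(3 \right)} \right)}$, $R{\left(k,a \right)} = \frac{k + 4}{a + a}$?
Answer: $\frac{3787910911}{567354544407} \approx 0.0066764$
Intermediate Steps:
$R{\left(k,a \right)} = \frac{4 + k}{2 a}$
$K = - \frac{1129}{3}$ ($K = -374 - \frac{4 + 10}{2 \cdot 3} = -374 - \frac{1}{2} \cdot \frac{1}{3} \cdot 14 = -374 - \frac{7}{3} = - \frac{1129}{3} \approx -376.33$)
$A = - \frac{3787910911}{1507585149}$ ($A = \left(-429880\right) \frac{1}{128898} - - \frac{211631}{257311} = - \frac{19540}{5859} + \frac{211631}{257311} = - \frac{3787910911}{1507585149} \approx -2.5126$)
$x{\left(n \right)} = - \frac{1129}{3}$
$\frac{A}{x{\left(S{\left(-10,-6 \right)} \right)}} = - \frac{3787910911}{1507585149 \left(- \frac{1129}{3}\right)} = \left(- \frac{3787910911}{1507585149}\right) \left(- \frac{3}{1129}\right) = \frac{3787910911}{567354544407}$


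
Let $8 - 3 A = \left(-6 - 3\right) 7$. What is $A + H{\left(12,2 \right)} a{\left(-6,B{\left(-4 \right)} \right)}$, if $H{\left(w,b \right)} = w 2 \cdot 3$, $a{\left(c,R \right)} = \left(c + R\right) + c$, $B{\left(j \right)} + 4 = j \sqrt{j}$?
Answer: $- \frac{3385}{3} - 576 i \approx -1128.3 - 576.0 i$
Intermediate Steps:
$B{\left(j \right)} = -4 + j^{\frac{3}{2}}$ ($B{\left(j \right)} = -4 + j \sqrt{j} = -4 + j^{\frac{3}{2}}$)
$a{\left(c,R \right)} = R + 2 c$ ($a{\left(c,R \right)} = \left(R + c\right) + c = R + 2 c$)
$H{\left(w,b \right)} = 6 w$ ($H{\left(w,b \right)} = 2 w 3 = 6 w$)
$A = \frac{71}{3}$ ($A = \frac{8}{3} - \frac{\left(-6 - 3\right) 7}{3} = \frac{8}{3} - \frac{\left(-9\right) 7}{3} = \frac{8}{3} - -21 = \frac{8}{3} + 21 = \frac{71}{3} \approx 23.667$)
$A + H{\left(12,2 \right)} a{\left(-6,B{\left(-4 \right)} \right)} = \frac{71}{3} + 6 \cdot 12 \left(\left(-4 + \left(-4\right)^{\frac{3}{2}}\right) + 2 \left(-6\right)\right) = \frac{71}{3} + 72 \left(\left(-4 - 8 i\right) - 12\right) = \frac{71}{3} + 72 \left(-16 - 8 i\right) = \frac{71}{3} - \left(1152 + 576 i\right) = - \frac{3385}{3} - 576 i$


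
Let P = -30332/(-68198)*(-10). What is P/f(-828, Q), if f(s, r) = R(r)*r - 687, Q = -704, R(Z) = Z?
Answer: -151660/16876583971 ≈ -8.9864e-6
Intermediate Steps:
f(s, r) = -687 + r² (f(s, r) = r*r - 687 = r² - 687 = -687 + r²)
P = -151660/34099 (P = -30332*(-1/68198)*(-10) = (15166/34099)*(-10) = -151660/34099 ≈ -4.4476)
P/f(-828, Q) = -151660/(34099*(-687 + (-704)²)) = -151660/(34099*(-687 + 495616)) = -151660/34099/494929 = -151660/34099*1/494929 = -151660/16876583971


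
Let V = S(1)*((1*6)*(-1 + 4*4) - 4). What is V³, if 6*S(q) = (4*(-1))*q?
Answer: -5088448/27 ≈ -1.8846e+5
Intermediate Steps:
S(q) = -2*q/3 (S(q) = ((4*(-1))*q)/6 = (-4*q)/6 = -2*q/3)
V = -172/3 (V = (-⅔*1)*((1*6)*(-1 + 4*4) - 4) = -2*(6*(-1 + 16) - 4)/3 = -2*(6*15 - 4)/3 = -2*(90 - 4)/3 = -⅔*86 = -172/3 ≈ -57.333)
V³ = (-172/3)³ = -5088448/27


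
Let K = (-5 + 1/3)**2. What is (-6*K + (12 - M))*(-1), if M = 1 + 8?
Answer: 383/3 ≈ 127.67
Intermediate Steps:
M = 9
K = 196/9 (K = (-5 + 1/3)**2 = (-14/3)**2 = 196/9 ≈ 21.778)
(-6*K + (12 - M))*(-1) = (-6*196/9 + (12 - 1*9))*(-1) = (-392/3 + (12 - 9))*(-1) = (-392/3 + 3)*(-1) = -383/3*(-1) = 383/3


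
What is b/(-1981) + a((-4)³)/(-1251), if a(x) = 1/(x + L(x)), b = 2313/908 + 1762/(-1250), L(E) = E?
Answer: -25566687289/45004674960000 ≈ -0.00056809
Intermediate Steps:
b = 645677/567500 (b = 2313*(1/908) + 1762*(-1/1250) = 2313/908 - 881/625 = 645677/567500 ≈ 1.1378)
a(x) = 1/(2*x) (a(x) = 1/(x + x) = 1/(2*x))
b/(-1981) + a((-4)³)/(-1251) = (645677/567500)/(-1981) + (1/(2*((-4)³)))/(-1251) = (645677/567500)*(-1/1981) + ((½)/(-64))*(-1/1251) = -645677/1124217500 + ((½)*(-1/64))*(-1/1251) = -645677/1124217500 - 1/128*(-1/1251) = -645677/1124217500 + 1/160128 = -25566687289/45004674960000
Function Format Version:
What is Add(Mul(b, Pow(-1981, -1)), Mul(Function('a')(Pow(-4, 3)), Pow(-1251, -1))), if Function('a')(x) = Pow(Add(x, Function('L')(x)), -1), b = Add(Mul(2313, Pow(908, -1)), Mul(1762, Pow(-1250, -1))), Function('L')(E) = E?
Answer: Rational(-25566687289, 45004674960000) ≈ -0.00056809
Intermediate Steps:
b = Rational(645677, 567500) (b = Add(Mul(2313, Rational(1, 908)), Mul(1762, Rational(-1, 1250))) = Add(Rational(2313, 908), Rational(-881, 625)) = Rational(645677, 567500) ≈ 1.1378)
Function('a')(x) = Mul(Rational(1, 2), Pow(x, -1)) (Function('a')(x) = Pow(Add(x, x), -1) = Pow(Mul(2, x), -1) = Mul(Rational(1, 2), Pow(x, -1)))
Add(Mul(b, Pow(-1981, -1)), Mul(Function('a')(Pow(-4, 3)), Pow(-1251, -1))) = Add(Mul(Rational(645677, 567500), Pow(-1981, -1)), Mul(Mul(Rational(1, 2), Pow(Pow(-4, 3), -1)), Pow(-1251, -1))) = Add(Mul(Rational(645677, 567500), Rational(-1, 1981)), Mul(Mul(Rational(1, 2), Pow(-64, -1)), Rational(-1, 1251))) = Add(Rational(-645677, 1124217500), Mul(Mul(Rational(1, 2), Rational(-1, 64)), Rational(-1, 1251))) = Add(Rational(-645677, 1124217500), Mul(Rational(-1, 128), Rational(-1, 1251))) = Add(Rational(-645677, 1124217500), Rational(1, 160128)) = Rational(-25566687289, 45004674960000)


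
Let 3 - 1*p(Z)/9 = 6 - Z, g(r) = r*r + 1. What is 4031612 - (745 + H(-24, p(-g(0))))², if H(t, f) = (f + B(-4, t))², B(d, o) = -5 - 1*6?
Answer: -4694504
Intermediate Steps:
B(d, o) = -11 (B(d, o) = -5 - 6 = -11)
g(r) = 1 + r² (g(r) = r² + 1 = 1 + r²)
p(Z) = -27 + 9*Z (p(Z) = 27 - 9*(6 - Z) = 27 + (-54 + 9*Z) = -27 + 9*Z)
H(t, f) = (-11 + f)² (H(t, f) = (f - 11)² = (-11 + f)²)
4031612 - (745 + H(-24, p(-g(0))))² = 4031612 - (745 + (-11 + (-27 + 9*(-(1 + 0²))))²)² = 4031612 - (745 + (-11 + (-27 + 9*(-(1 + 0))))²)² = 4031612 - (745 + (-11 + (-27 + 9*(-1*1)))²)² = 4031612 - (745 + (-11 + (-27 + 9*(-1)))²)² = 4031612 - (745 + (-11 + (-27 - 9))²)² = 4031612 - (745 + (-11 - 36)²)² = 4031612 - (745 + (-47)²)² = 4031612 - (745 + 2209)² = 4031612 - 1*2954² = 4031612 - 1*8726116 = 4031612 - 8726116 = -4694504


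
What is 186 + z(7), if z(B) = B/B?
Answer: 187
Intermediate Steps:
z(B) = 1
186 + z(7) = 186 + 1 = 187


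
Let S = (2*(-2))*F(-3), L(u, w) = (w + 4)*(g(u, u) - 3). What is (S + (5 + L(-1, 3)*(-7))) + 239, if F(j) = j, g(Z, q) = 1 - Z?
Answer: 305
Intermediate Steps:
L(u, w) = (-2 - u)*(4 + w) (L(u, w) = (w + 4)*((1 - u) - 3) = (4 + w)*(-2 - u) = (-2 - u)*(4 + w))
S = 12 (S = (2*(-2))*(-3) = -4*(-3) = 12)
(S + (5 + L(-1, 3)*(-7))) + 239 = (12 + (5 + (-8 - 4*(-1) - 2*3 - 1*(-1)*3)*(-7))) + 239 = (12 + (5 + (-8 + 4 - 6 + 3)*(-7))) + 239 = (12 + (5 - 7*(-7))) + 239 = (12 + (5 + 49)) + 239 = (12 + 54) + 239 = 66 + 239 = 305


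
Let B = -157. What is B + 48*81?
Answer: 3731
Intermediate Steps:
B + 48*81 = -157 + 48*81 = -157 + 3888 = 3731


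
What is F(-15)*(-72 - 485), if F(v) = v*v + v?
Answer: -116970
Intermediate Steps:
F(v) = v + v**2 (F(v) = v**2 + v = v + v**2)
F(-15)*(-72 - 485) = (-15*(1 - 15))*(-72 - 485) = -15*(-14)*(-557) = 210*(-557) = -116970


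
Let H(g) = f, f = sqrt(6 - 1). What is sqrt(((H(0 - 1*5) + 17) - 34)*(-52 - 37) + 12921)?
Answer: sqrt(14434 - 89*sqrt(5)) ≈ 119.31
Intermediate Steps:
f = sqrt(5) ≈ 2.2361
H(g) = sqrt(5)
sqrt(((H(0 - 1*5) + 17) - 34)*(-52 - 37) + 12921) = sqrt(((sqrt(5) + 17) - 34)*(-52 - 37) + 12921) = sqrt(((17 + sqrt(5)) - 34)*(-89) + 12921) = sqrt((-17 + sqrt(5))*(-89) + 12921) = sqrt((1513 - 89*sqrt(5)) + 12921) = sqrt(14434 - 89*sqrt(5))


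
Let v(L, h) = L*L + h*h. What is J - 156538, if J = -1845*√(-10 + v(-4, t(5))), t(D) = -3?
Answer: -156538 - 1845*√15 ≈ -1.6368e+5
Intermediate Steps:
v(L, h) = L² + h²
J = -1845*√15 (J = -1845*√(-10 + ((-4)² + (-3)²)) = -1845*√(-10 + (16 + 9)) = -1845*√(-10 + 25) = -1845*√15 ≈ -7145.7)
J - 156538 = -1845*√15 - 156538 = -156538 - 1845*√15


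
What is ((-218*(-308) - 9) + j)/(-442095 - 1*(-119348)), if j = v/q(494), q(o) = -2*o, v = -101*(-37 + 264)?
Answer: -66352307/318874036 ≈ -0.20808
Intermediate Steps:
v = -22927 (v = -101*227 = -22927)
j = 22927/988 (j = -22927/((-2*494)) = -22927/(-988) = -22927*(-1/988) = 22927/988 ≈ 23.205)
((-218*(-308) - 9) + j)/(-442095 - 1*(-119348)) = ((-218*(-308) - 9) + 22927/988)/(-442095 - 1*(-119348)) = ((67144 - 9) + 22927/988)/(-442095 + 119348) = (67135 + 22927/988)/(-322747) = (66352307/988)*(-1/322747) = -66352307/318874036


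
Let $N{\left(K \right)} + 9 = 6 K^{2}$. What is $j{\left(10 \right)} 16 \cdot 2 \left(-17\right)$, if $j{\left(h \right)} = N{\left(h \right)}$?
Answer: $-321504$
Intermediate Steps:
$N{\left(K \right)} = -9 + 6 K^{2}$
$j{\left(h \right)} = -9 + 6 h^{2}$
$j{\left(10 \right)} 16 \cdot 2 \left(-17\right) = \left(-9 + 6 \cdot 10^{2}\right) 16 \cdot 2 \left(-17\right) = \left(-9 + 6 \cdot 100\right) 32 \left(-17\right) = \left(-9 + 600\right) \left(-544\right) = 591 \left(-544\right) = -321504$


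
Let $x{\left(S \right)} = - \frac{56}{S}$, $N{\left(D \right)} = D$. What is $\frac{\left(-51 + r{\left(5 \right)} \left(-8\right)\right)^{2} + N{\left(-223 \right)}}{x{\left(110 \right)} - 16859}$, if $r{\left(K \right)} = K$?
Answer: $- \frac{147730}{309091} \approx -0.47795$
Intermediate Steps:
$\frac{\left(-51 + r{\left(5 \right)} \left(-8\right)\right)^{2} + N{\left(-223 \right)}}{x{\left(110 \right)} - 16859} = \frac{\left(-51 + 5 \left(-8\right)\right)^{2} - 223}{- \frac{56}{110} - 16859} = \frac{\left(-51 - 40\right)^{2} - 223}{\left(-56\right) \frac{1}{110} - 16859} = \frac{\left(-91\right)^{2} - 223}{- \frac{28}{55} - 16859} = \frac{8281 - 223}{- \frac{927273}{55}} = 8058 \left(- \frac{55}{927273}\right) = - \frac{147730}{309091}$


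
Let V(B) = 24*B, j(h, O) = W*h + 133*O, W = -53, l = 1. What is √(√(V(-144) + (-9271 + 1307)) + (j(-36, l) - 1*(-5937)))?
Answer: √(7978 + 2*I*√2855) ≈ 89.322 + 0.5982*I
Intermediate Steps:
j(h, O) = -53*h + 133*O
√(√(V(-144) + (-9271 + 1307)) + (j(-36, l) - 1*(-5937))) = √(√(24*(-144) + (-9271 + 1307)) + ((-53*(-36) + 133*1) - 1*(-5937))) = √(√(-3456 - 7964) + ((1908 + 133) + 5937)) = √(√(-11420) + (2041 + 5937)) = √(2*I*√2855 + 7978) = √(7978 + 2*I*√2855)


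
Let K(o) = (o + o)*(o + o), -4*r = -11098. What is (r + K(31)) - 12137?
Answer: -11037/2 ≈ -5518.5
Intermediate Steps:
r = 5549/2 (r = -¼*(-11098) = 5549/2 ≈ 2774.5)
K(o) = 4*o² (K(o) = (2*o)*(2*o) = 4*o²)
(r + K(31)) - 12137 = (5549/2 + 4*31²) - 12137 = (5549/2 + 4*961) - 12137 = (5549/2 + 3844) - 12137 = 13237/2 - 12137 = -11037/2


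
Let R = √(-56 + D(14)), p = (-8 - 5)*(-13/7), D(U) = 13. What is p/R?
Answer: -169*I*√43/301 ≈ -3.6818*I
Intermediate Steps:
p = 169/7 (p = -(-169)/7 = -13*(-13/7) = 169/7 ≈ 24.143)
R = I*√43 (R = √(-56 + 13) = √(-43) = I*√43 ≈ 6.5574*I)
p/R = 169/(7*((I*√43))) = 169*(-I*√43/43)/7 = -169*I*√43/301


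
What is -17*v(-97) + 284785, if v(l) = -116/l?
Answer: 27622173/97 ≈ 2.8476e+5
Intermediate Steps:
-17*v(-97) + 284785 = -(-1972)/(-97) + 284785 = -(-1972)*(-1)/97 + 284785 = -17*116/97 + 284785 = -1972/97 + 284785 = 27622173/97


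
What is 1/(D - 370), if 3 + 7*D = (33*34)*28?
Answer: 7/28823 ≈ 0.00024286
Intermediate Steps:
D = 31413/7 (D = -3/7 + ((33*34)*28)/7 = -3/7 + (1122*28)/7 = -3/7 + (⅐)*31416 = -3/7 + 4488 = 31413/7 ≈ 4487.6)
1/(D - 370) = 1/(31413/7 - 370) = 1/(28823/7) = 7/28823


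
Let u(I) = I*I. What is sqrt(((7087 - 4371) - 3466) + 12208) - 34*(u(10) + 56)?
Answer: -5304 + sqrt(11458) ≈ -5197.0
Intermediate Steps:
u(I) = I**2
sqrt(((7087 - 4371) - 3466) + 12208) - 34*(u(10) + 56) = sqrt(((7087 - 4371) - 3466) + 12208) - 34*(10**2 + 56) = sqrt((2716 - 3466) + 12208) - 34*(100 + 56) = sqrt(-750 + 12208) - 34*156 = sqrt(11458) - 5304 = -5304 + sqrt(11458)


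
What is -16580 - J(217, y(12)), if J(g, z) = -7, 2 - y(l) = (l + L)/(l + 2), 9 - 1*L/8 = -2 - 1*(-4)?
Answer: -16573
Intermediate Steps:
L = 56 (L = 72 - 8*(-2 - 1*(-4)) = 72 - 8*(-2 + 4) = 72 - 8*2 = 72 - 16 = 56)
y(l) = 2 - (56 + l)/(2 + l) (y(l) = 2 - (l + 56)/(l + 2) = 2 - (56 + l)/(2 + l))
-16580 - J(217, y(12)) = -16580 - 1*(-7) = -16580 + 7 = -16573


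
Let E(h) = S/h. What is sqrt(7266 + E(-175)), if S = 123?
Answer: sqrt(8899989)/35 ≈ 85.237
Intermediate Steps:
E(h) = 123/h
sqrt(7266 + E(-175)) = sqrt(7266 + 123/(-175)) = sqrt(7266 + 123*(-1/175)) = sqrt(7266 - 123/175) = sqrt(1271427/175) = sqrt(8899989)/35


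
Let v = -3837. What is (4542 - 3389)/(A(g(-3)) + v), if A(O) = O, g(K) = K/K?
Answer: -1153/3836 ≈ -0.30057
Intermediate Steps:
g(K) = 1
(4542 - 3389)/(A(g(-3)) + v) = (4542 - 3389)/(1 - 3837) = 1153/(-3836) = 1153*(-1/3836) = -1153/3836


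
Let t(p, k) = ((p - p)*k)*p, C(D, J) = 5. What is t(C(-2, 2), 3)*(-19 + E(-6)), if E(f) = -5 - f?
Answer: 0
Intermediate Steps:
t(p, k) = 0 (t(p, k) = (0*k)*p = 0*p = 0)
t(C(-2, 2), 3)*(-19 + E(-6)) = 0*(-19 + (-5 - 1*(-6))) = 0*(-19 + (-5 + 6)) = 0*(-19 + 1) = 0*(-18) = 0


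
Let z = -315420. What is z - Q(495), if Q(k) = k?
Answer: -315915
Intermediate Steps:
z - Q(495) = -315420 - 1*495 = -315420 - 495 = -315915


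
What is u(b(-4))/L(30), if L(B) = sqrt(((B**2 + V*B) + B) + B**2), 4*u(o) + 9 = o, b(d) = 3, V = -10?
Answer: -sqrt(170)/340 ≈ -0.038348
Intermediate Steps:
u(o) = -9/4 + o/4
L(B) = sqrt(-9*B + 2*B**2) (L(B) = sqrt(((B**2 - 10*B) + B) + B**2) = sqrt((B**2 - 9*B) + B**2) = sqrt(-9*B + 2*B**2))
u(b(-4))/L(30) = (-9/4 + (1/4)*3)/(sqrt(30*(-9 + 2*30))) = (-9/4 + 3/4)/(sqrt(30*(-9 + 60))) = -3*sqrt(170)/510/2 = -sqrt(170)/340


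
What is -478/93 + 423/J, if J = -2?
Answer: -40295/186 ≈ -216.64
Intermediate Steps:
-478/93 + 423/J = -478/93 + 423/(-2) = -478*1/93 + 423*(-1/2) = -478/93 - 423/2 = -40295/186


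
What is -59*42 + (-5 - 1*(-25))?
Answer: -2458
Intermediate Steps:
-59*42 + (-5 - 1*(-25)) = -2478 + (-5 + 25) = -2478 + 20 = -2458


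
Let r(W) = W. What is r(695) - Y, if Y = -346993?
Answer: 347688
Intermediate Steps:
r(695) - Y = 695 - 1*(-346993) = 695 + 346993 = 347688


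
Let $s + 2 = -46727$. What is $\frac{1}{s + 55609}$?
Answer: $\frac{1}{8880} \approx 0.00011261$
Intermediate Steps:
$s = -46729$ ($s = -2 - 46727 = -46729$)
$\frac{1}{s + 55609} = \frac{1}{-46729 + 55609} = \frac{1}{8880}$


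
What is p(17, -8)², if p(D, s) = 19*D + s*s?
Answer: 149769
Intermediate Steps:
p(D, s) = s² + 19*D (p(D, s) = 19*D + s² = s² + 19*D)
p(17, -8)² = ((-8)² + 19*17)² = (64 + 323)² = 387² = 149769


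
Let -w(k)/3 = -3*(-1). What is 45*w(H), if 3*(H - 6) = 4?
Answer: -405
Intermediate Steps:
H = 22/3 (H = 6 + (1/3)*4 = 6 + 4/3 = 22/3 ≈ 7.3333)
w(k) = -9 (w(k) = -(-9)*(-1) = -3*3 = -9)
45*w(H) = 45*(-9) = -405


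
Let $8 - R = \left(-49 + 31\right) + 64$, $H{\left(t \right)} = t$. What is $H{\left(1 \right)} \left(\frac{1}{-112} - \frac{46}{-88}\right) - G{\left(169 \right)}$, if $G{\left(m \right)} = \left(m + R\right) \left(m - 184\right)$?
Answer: $\frac{2421513}{1232} \approx 1965.5$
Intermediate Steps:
$R = -38$ ($R = 8 - \left(\left(-49 + 31\right) + 64\right) = 8 - \left(-18 + 64\right) = 8 - 46 = -38$)
$G{\left(m \right)} = \left(-184 + m\right) \left(-38 + m\right)$ ($G{\left(m \right)} = \left(m - 38\right) \left(m - 184\right) = \left(-38 + m\right) \left(-184 + m\right) = \left(-184 + m\right) \left(-38 + m\right)$)
$H{\left(1 \right)} \left(\frac{1}{-112} - \frac{46}{-88}\right) - G{\left(169 \right)} = 1 \left(\frac{1}{-112} - \frac{46}{-88}\right) - \left(6992 + 169^{2} - 37518\right) = 1 \left(- \frac{1}{112} - - \frac{23}{44}\right) - \left(6992 + 28561 - 37518\right) = 1 \left(- \frac{1}{112} + \frac{23}{44}\right) - -1965 = 1 \cdot \frac{633}{1232} + 1965 = \frac{633}{1232} + 1965 = \frac{2421513}{1232}$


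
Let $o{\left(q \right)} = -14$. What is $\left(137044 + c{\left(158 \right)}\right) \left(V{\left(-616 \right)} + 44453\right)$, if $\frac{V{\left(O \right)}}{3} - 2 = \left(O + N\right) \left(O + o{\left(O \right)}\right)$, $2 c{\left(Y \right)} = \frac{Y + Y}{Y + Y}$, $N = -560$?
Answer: $\frac{621386897811}{2} \approx 3.1069 \cdot 10^{11}$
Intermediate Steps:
$c{\left(Y \right)} = \frac{1}{2}$ ($c{\left(Y \right)} = \frac{\left(Y + Y\right) \frac{1}{Y + Y}}{2} = \frac{2 Y \frac{1}{2 Y}}{2} = \frac{1}{2} \cdot 1 = \frac{1}{2}$)
$V{\left(O \right)} = 6 + 3 \left(-560 + O\right) \left(-14 + O\right)$ ($V{\left(O \right)} = 6 + 3 \left(O - 560\right) \left(O - 14\right) = 6 + 3 \left(-560 + O\right) \left(-14 + O\right)$)
$\left(137044 + c{\left(158 \right)}\right) \left(V{\left(-616 \right)} + 44453\right) = \left(137044 + \frac{1}{2}\right) \left(\left(23526 - -1060752 + 3 \left(-616\right)^{2}\right) + 44453\right) = \frac{274089 \left(\left(23526 + 1060752 + 3 \cdot 379456\right) + 44453\right)}{2} = \frac{274089 \left(\left(23526 + 1060752 + 1138368\right) + 44453\right)}{2} = \frac{274089 \left(2222646 + 44453\right)}{2} = \frac{274089}{2} \cdot 2267099 = \frac{621386897811}{2}$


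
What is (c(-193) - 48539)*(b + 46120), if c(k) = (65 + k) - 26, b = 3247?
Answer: -2403827331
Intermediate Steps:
c(k) = 39 + k
(c(-193) - 48539)*(b + 46120) = ((39 - 193) - 48539)*(3247 + 46120) = (-154 - 48539)*49367 = -48693*49367 = -2403827331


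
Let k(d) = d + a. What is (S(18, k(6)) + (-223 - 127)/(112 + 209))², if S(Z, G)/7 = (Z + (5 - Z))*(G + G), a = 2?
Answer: 32187948100/103041 ≈ 3.1238e+5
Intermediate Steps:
k(d) = 2 + d (k(d) = d + 2 = 2 + d)
S(Z, G) = 70*G (S(Z, G) = 7*((Z + (5 - Z))*(G + G)) = 7*(5*(2*G)) = 7*(10*G) = 70*G)
(S(18, k(6)) + (-223 - 127)/(112 + 209))² = (70*(2 + 6) + (-223 - 127)/(112 + 209))² = (70*8 - 350/321)² = (560 - 350*1/321)² = (560 - 350/321)² = (179410/321)² = 32187948100/103041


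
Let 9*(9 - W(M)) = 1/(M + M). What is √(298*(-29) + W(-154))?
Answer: 5*I*√73706479/462 ≈ 92.914*I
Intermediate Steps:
W(M) = 9 - 1/(18*M) (W(M) = 9 - 1/(9*(M + M)) = 9 - 1/(2*M)/9 = 9 - 1/(18*M))
√(298*(-29) + W(-154)) = √(298*(-29) + (9 - 1/18/(-154))) = √(-8642 + (9 - 1/18*(-1/154))) = √(-8642 + (9 + 1/2772)) = √(-8642 + 24949/2772) = √(-23930675/2772) = 5*I*√73706479/462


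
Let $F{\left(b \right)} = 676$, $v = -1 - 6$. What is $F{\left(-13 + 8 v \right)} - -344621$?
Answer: $345297$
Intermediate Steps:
$v = -7$
$F{\left(-13 + 8 v \right)} - -344621 = 676 - -344621 = 676 + 344621 = 345297$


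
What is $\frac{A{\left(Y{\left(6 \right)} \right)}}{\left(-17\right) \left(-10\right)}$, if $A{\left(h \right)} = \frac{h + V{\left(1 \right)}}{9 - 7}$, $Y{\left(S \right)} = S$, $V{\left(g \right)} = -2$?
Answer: $\frac{1}{85} \approx 0.011765$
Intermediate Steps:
$A{\left(h \right)} = -1 + \frac{h}{2}$ ($A{\left(h \right)} = \frac{h - 2}{9 - 7} = \frac{-2 + h}{2} = \left(-2 + h\right) \frac{1}{2} = -1 + \frac{h}{2}$)
$\frac{A{\left(Y{\left(6 \right)} \right)}}{\left(-17\right) \left(-10\right)} = \frac{-1 + \frac{1}{2} \cdot 6}{\left(-17\right) \left(-10\right)} = \frac{-1 + 3}{170} = 2 \cdot \frac{1}{170} = \frac{1}{85}$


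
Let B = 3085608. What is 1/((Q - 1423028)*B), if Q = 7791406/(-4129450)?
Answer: -2064725/9066026611117120824 ≈ -2.2774e-13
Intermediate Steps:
Q = -3895703/2064725 (Q = 7791406*(-1/4129450) = -3895703/2064725 ≈ -1.8868)
1/((Q - 1423028)*B) = 1/(-3895703/2064725 - 1423028*3085608) = (1/3085608)/(-2938165383003/2064725) = -2064725/2938165383003*1/3085608 = -2064725/9066026611117120824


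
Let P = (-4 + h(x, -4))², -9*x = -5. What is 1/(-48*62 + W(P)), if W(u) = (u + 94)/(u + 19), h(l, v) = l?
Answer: -100/297257 ≈ -0.00033641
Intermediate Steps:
x = 5/9 (x = -⅑*(-5) = 5/9 ≈ 0.55556)
P = 961/81 (P = (-4 + 5/9)² = (-31/9)² = 961/81 ≈ 11.864)
W(u) = (94 + u)/(19 + u)
1/(-48*62 + W(P)) = 1/(-48*62 + (94 + 961/81)/(19 + 961/81)) = 1/(-2976 + (8575/81)/(2500/81)) = 1/(-2976 + (81/2500)*(8575/81)) = 1/(-2976 + 343/100) = 1/(-297257/100) = -100/297257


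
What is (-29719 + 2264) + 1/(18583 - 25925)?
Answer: -201574611/7342 ≈ -27455.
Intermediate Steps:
(-29719 + 2264) + 1/(18583 - 25925) = -27455 + 1/(-7342) = -27455 - 1/7342 = -201574611/7342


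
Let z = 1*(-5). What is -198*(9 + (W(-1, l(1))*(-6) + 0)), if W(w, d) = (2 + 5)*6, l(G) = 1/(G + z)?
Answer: 48114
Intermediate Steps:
z = -5
l(G) = 1/(-5 + G) (l(G) = 1/(G - 5) = 1/(-5 + G))
W(w, d) = 42 (W(w, d) = 7*6 = 42)
-198*(9 + (W(-1, l(1))*(-6) + 0)) = -198*(9 + (42*(-6) + 0)) = -198*(9 + (-252 + 0)) = -198*(9 - 252) = -198*(-243) = 48114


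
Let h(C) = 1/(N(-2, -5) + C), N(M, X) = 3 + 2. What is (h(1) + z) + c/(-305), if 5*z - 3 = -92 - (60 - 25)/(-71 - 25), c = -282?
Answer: -487097/29280 ≈ -16.636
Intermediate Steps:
N(M, X) = 5
h(C) = 1/(5 + C)
z = -8509/480 (z = 3/5 + (-92 - (60 - 25)/(-71 - 25))/5 = 3/5 + (-92 - 35/(-96))/5 = 3/5 + (-92 - 35*(-1)/96)/5 = 3/5 + (-92 - 1*(-35/96))/5 = 3/5 + (-92 + 35/96)/5 = 3/5 + (1/5)*(-8797/96) = 3/5 - 8797/480 = -8509/480 ≈ -17.727)
(h(1) + z) + c/(-305) = (1/(5 + 1) - 8509/480) - 282/(-305) = (1/6 - 8509/480) - 282*(-1/305) = (1/6 - 8509/480) + 282/305 = -8429/480 + 282/305 = -487097/29280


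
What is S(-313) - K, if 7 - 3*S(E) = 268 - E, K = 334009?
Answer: -1002601/3 ≈ -3.3420e+5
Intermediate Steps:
S(E) = -87 + E/3 (S(E) = 7/3 - (268 - E)/3 = 7/3 + (-268/3 + E/3) = -87 + E/3)
S(-313) - K = (-87 + (⅓)*(-313)) - 1*334009 = (-87 - 313/3) - 334009 = -574/3 - 334009 = -1002601/3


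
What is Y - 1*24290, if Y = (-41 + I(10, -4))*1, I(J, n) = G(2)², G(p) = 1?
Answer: -24330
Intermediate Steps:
I(J, n) = 1 (I(J, n) = 1² = 1)
Y = -40 (Y = (-41 + 1)*1 = -40*1 = -40)
Y - 1*24290 = -40 - 1*24290 = -40 - 24290 = -24330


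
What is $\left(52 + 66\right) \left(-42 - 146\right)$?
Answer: $-22184$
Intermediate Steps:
$\left(52 + 66\right) \left(-42 - 146\right) = 118 \left(-188\right) = -22184$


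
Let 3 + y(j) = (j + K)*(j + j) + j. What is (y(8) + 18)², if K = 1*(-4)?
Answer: 7569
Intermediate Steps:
K = -4
y(j) = -3 + j + 2*j*(-4 + j) (y(j) = -3 + ((j - 4)*(j + j) + j) = -3 + ((-4 + j)*(2*j) + j) = -3 + (2*j*(-4 + j) + j) = -3 + (j + 2*j*(-4 + j)) = -3 + j + 2*j*(-4 + j))
(y(8) + 18)² = ((-3 - 7*8 + 2*8²) + 18)² = ((-3 - 56 + 2*64) + 18)² = ((-3 - 56 + 128) + 18)² = (69 + 18)² = 87² = 7569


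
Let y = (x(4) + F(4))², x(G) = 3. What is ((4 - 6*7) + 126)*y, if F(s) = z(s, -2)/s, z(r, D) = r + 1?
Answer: 3179/2 ≈ 1589.5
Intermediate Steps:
z(r, D) = 1 + r
F(s) = (1 + s)/s
y = 289/16 (y = (3 + (1 + 4)/4)² = (3 + (¼)*5)² = (3 + 5/4)² = (17/4)² = 289/16 ≈ 18.063)
((4 - 6*7) + 126)*y = ((4 - 6*7) + 126)*(289/16) = ((4 - 42) + 126)*(289/16) = (-38 + 126)*(289/16) = 88*(289/16) = 3179/2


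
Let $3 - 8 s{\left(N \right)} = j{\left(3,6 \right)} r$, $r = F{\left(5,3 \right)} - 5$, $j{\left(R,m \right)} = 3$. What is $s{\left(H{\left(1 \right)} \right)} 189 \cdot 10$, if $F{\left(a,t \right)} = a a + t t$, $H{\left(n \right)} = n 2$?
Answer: $-19845$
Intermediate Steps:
$H{\left(n \right)} = 2 n$
$F{\left(a,t \right)} = a^{2} + t^{2}$
$r = 29$ ($r = \left(5^{2} + 3^{2}\right) - 5 = \left(25 + 9\right) - 5 = 34 - 5 = 29$)
$s{\left(N \right)} = - \frac{21}{2}$ ($s{\left(N \right)} = \frac{3}{8} - \frac{3 \cdot 29}{8} = \frac{3}{8} - \frac{87}{8} = - \frac{21}{2}$)
$s{\left(H{\left(1 \right)} \right)} 189 \cdot 10 = \left(- \frac{21}{2}\right) 189 \cdot 10 = \left(- \frac{3969}{2}\right) 10 = -19845$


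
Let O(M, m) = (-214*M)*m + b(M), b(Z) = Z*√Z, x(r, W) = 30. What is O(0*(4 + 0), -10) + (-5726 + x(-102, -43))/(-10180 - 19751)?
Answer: 5696/29931 ≈ 0.19030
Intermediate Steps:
b(Z) = Z^(3/2)
O(M, m) = M^(3/2) - 214*M*m (O(M, m) = (-214*M)*m + M^(3/2) = -214*M*m + M^(3/2) = M^(3/2) - 214*M*m)
O(0*(4 + 0), -10) + (-5726 + x(-102, -43))/(-10180 - 19751) = ((0*(4 + 0))^(3/2) - 214*0*(4 + 0)*(-10)) + (-5726 + 30)/(-10180 - 19751) = ((0*4)^(3/2) - 214*0*4*(-10)) - 5696/(-29931) = (0^(3/2) - 214*0*(-10)) - 5696*(-1/29931) = (0 + 0) + 5696/29931 = 0 + 5696/29931 = 5696/29931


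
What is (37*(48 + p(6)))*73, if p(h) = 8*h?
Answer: 259296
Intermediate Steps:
(37*(48 + p(6)))*73 = (37*(48 + 8*6))*73 = (37*(48 + 48))*73 = (37*96)*73 = 3552*73 = 259296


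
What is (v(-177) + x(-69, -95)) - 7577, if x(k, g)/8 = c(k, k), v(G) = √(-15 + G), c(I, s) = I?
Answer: -8129 + 8*I*√3 ≈ -8129.0 + 13.856*I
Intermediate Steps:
x(k, g) = 8*k
(v(-177) + x(-69, -95)) - 7577 = (√(-15 - 177) + 8*(-69)) - 7577 = (√(-192) - 552) - 7577 = (8*I*√3 - 552) - 7577 = (-552 + 8*I*√3) - 7577 = -8129 + 8*I*√3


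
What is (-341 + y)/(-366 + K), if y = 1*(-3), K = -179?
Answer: 344/545 ≈ 0.63119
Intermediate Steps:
y = -3
(-341 + y)/(-366 + K) = (-341 - 3)/(-366 - 179) = -344/(-545) = -344*(-1/545) = 344/545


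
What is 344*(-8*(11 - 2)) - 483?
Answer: -25251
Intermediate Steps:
344*(-8*(11 - 2)) - 483 = 344*(-8*9) - 483 = 344*(-72) - 483 = -24768 - 483 = -25251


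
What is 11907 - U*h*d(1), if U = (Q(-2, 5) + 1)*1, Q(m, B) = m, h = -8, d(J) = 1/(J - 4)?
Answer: 35729/3 ≈ 11910.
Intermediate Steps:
d(J) = 1/(-4 + J)
U = -1 (U = (-2 + 1)*1 = -1*1 = -1)
11907 - U*h*d(1) = 11907 - (-1*(-8))/(-4 + 1) = 11907 - 8/(-3) = 11907 - 8*(-1)/3 = 11907 - 1*(-8/3) = 11907 + 8/3 = 35729/3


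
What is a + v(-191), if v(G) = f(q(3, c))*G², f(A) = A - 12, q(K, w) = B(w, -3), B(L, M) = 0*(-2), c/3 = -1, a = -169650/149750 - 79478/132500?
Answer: -17372503365911/39683750 ≈ -4.3777e+5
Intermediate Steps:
a = -68760911/39683750 (a = -169650*1/149750 - 79478*1/132500 = -3393/2995 - 39739/66250 = -68760911/39683750 ≈ -1.7327)
c = -3 (c = 3*(-1) = -3)
B(L, M) = 0
q(K, w) = 0
f(A) = -12 + A
v(G) = -12*G² (v(G) = (-12 + 0)*G² = -12*G²)
a + v(-191) = -68760911/39683750 - 12*(-191)² = -68760911/39683750 - 12*36481 = -68760911/39683750 - 437772 = -17372503365911/39683750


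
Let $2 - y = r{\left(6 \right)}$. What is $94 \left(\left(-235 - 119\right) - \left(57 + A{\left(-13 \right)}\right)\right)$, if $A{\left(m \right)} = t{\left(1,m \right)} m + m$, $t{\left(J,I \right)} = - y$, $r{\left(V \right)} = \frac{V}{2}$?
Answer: $-36190$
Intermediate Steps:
$r{\left(V \right)} = \frac{V}{2}$ ($r{\left(V \right)} = V \frac{1}{2} = \frac{V}{2}$)
$y = -1$ ($y = 2 - \frac{1}{2} \cdot 6 = 2 - 3 = -1$)
$t{\left(J,I \right)} = 1$ ($t{\left(J,I \right)} = \left(-1\right) \left(-1\right) = 1$)
$A{\left(m \right)} = 2 m$ ($A{\left(m \right)} = 1 m + m = m + m = 2 m$)
$94 \left(\left(-235 - 119\right) - \left(57 + A{\left(-13 \right)}\right)\right) = 94 \left(\left(-235 - 119\right) - \left(57 + 2 \left(-13\right)\right)\right) = 94 \left(\left(-235 - 119\right) - 31\right) = 94 \left(-354 + \left(-57 + 26\right)\right) = 94 \left(-354 - 31\right) = 94 \left(-385\right) = -36190$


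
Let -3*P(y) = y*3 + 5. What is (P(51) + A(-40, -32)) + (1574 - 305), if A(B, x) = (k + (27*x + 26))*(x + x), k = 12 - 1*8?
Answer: 163777/3 ≈ 54592.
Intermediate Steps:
P(y) = -5/3 - y (P(y) = -(y*3 + 5)/3 = -(3*y + 5)/3 = -(5 + 3*y)/3 = -5/3 - y)
k = 4 (k = 12 - 8 = 4)
A(B, x) = 2*x*(30 + 27*x) (A(B, x) = (4 + (27*x + 26))*(x + x) = (4 + (26 + 27*x))*(2*x) = (30 + 27*x)*(2*x) = 2*x*(30 + 27*x))
(P(51) + A(-40, -32)) + (1574 - 305) = ((-5/3 - 1*51) + 6*(-32)*(10 + 9*(-32))) + (1574 - 305) = ((-5/3 - 51) + 6*(-32)*(10 - 288)) + 1269 = (-158/3 + 6*(-32)*(-278)) + 1269 = (-158/3 + 53376) + 1269 = 159970/3 + 1269 = 163777/3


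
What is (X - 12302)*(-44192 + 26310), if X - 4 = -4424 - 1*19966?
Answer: 656054816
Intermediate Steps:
X = -24386 (X = 4 + (-4424 - 1*19966) = 4 + (-4424 - 19966) = 4 - 24390 = -24386)
(X - 12302)*(-44192 + 26310) = (-24386 - 12302)*(-44192 + 26310) = -36688*(-17882) = 656054816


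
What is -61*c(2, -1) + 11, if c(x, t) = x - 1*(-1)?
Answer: -172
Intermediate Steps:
c(x, t) = 1 + x (c(x, t) = x + 1 = 1 + x)
-61*c(2, -1) + 11 = -61*(1 + 2) + 11 = -61*3 + 11 = -183 + 11 = -172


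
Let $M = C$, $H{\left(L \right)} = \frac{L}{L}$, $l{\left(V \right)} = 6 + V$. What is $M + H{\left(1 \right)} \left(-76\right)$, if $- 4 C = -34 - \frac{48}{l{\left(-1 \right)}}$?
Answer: $- \frac{651}{10} \approx -65.1$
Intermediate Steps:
$H{\left(L \right)} = 1$
$C = \frac{109}{10}$ ($C = - \frac{-34 - \frac{48}{6 - 1}}{4} = - \frac{-34 - \frac{48}{5}}{4} = \left(- \frac{1}{4}\right) \left(- \frac{218}{5}\right) = \frac{109}{10} \approx 10.9$)
$M = \frac{109}{10} \approx 10.9$
$M + H{\left(1 \right)} \left(-76\right) = \frac{109}{10} + 1 \left(-76\right) = \frac{109}{10} - 76 = - \frac{651}{10}$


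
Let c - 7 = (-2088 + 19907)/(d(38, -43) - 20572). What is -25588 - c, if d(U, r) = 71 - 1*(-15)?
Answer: -524321351/20486 ≈ -25594.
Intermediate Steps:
d(U, r) = 86 (d(U, r) = 71 + 15 = 86)
c = 125583/20486 (c = 7 + (-2088 + 19907)/(86 - 20572) = 7 + 17819/(-20486) = 7 + 17819*(-1/20486) = 7 - 17819/20486 = 125583/20486 ≈ 6.1302)
-25588 - c = -25588 - 1*125583/20486 = -25588 - 125583/20486 = -524321351/20486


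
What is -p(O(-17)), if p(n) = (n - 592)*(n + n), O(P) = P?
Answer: -20706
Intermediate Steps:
p(n) = 2*n*(-592 + n) (p(n) = (-592 + n)*(2*n) = 2*n*(-592 + n))
-p(O(-17)) = -2*(-17)*(-592 - 17) = -2*(-17)*(-609) = -1*20706 = -20706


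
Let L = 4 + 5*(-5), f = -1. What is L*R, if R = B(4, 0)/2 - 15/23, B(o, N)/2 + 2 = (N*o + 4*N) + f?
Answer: 1764/23 ≈ 76.696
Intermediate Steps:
B(o, N) = -6 + 8*N + 2*N*o (B(o, N) = -4 + 2*((N*o + 4*N) - 1) = -4 + 2*((4*N + N*o) - 1) = -4 + 2*(-1 + 4*N + N*o) = -4 + (-2 + 8*N + 2*N*o) = -6 + 8*N + 2*N*o)
L = -21 (L = 4 - 25 = -21)
R = -84/23 (R = (-6 + 8*0 + 2*0*4)/2 - 15/23 = (-6 + 0 + 0)*(1/2) - 15*1/23 = -6*1/2 - 15/23 = -3 - 15/23 = -84/23 ≈ -3.6522)
L*R = -21*(-84/23) = 1764/23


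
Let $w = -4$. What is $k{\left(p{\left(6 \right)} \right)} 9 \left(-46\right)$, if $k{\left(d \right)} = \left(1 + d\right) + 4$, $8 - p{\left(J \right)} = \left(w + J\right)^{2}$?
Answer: $-3726$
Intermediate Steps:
$p{\left(J \right)} = 8 - \left(-4 + J\right)^{2}$
$k{\left(d \right)} = 5 + d$
$k{\left(p{\left(6 \right)} \right)} 9 \left(-46\right) = \left(5 + \left(8 - \left(-4 + 6\right)^{2}\right)\right) 9 \left(-46\right) = \left(5 + \left(8 - 2^{2}\right)\right) 9 \left(-46\right) = \left(5 + \left(8 - 4\right)\right) 9 \left(-46\right) = \left(5 + 4\right) 9 \left(-46\right) = 9 \cdot 9 \left(-46\right) = 81 \left(-46\right) = -3726$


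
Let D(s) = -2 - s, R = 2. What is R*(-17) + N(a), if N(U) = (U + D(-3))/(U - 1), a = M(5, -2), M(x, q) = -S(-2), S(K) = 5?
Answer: -100/3 ≈ -33.333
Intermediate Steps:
M(x, q) = -5 (M(x, q) = -1*5 = -5)
a = -5
N(U) = (1 + U)/(-1 + U) (N(U) = (U + (-2 - 1*(-3)))/(U - 1) = (U + (-2 + 3))/(-1 + U) = (U + 1)/(-1 + U) = (1 + U)/(-1 + U))
R*(-17) + N(a) = 2*(-17) + (1 - 5)/(-1 - 5) = -34 - 4/(-6) = -34 - 1/6*(-4) = -34 + 2/3 = -100/3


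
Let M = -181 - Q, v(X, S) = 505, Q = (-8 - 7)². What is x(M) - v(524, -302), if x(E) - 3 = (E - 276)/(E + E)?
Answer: -203471/406 ≈ -501.16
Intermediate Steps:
Q = 225 (Q = (-15)² = 225)
M = -406 (M = -181 - 1*225 = -181 - 225 = -406)
x(E) = 3 + (-276 + E)/(2*E) (x(E) = 3 + (E - 276)/(E + E) = 3 + (-276 + E)/((2*E)) = 3 + (-276 + E)*(1/(2*E)) = 3 + (-276 + E)/(2*E))
x(M) - v(524, -302) = (7/2 - 138/(-406)) - 1*505 = (7/2 - 138*(-1/406)) - 505 = (7/2 + 69/203) - 505 = 1559/406 - 505 = -203471/406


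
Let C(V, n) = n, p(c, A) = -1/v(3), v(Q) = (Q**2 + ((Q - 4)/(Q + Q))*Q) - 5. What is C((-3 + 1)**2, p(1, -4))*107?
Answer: -214/7 ≈ -30.571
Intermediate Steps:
v(Q) = -7 + Q**2 + Q/2 (v(Q) = (Q**2 + ((-4 + Q)/((2*Q)))*Q) - 5 = (Q**2 + ((-4 + Q)*(1/(2*Q)))*Q) - 5 = (Q**2 + ((-4 + Q)/(2*Q))*Q) - 5 = (Q**2 + (-2 + Q/2)) - 5 = (-2 + Q**2 + Q/2) - 5 = -7 + Q**2 + Q/2)
p(c, A) = -2/7 (p(c, A) = -1/(-7 + 3**2 + (1/2)*3) = -1/(-7 + 9 + 3/2) = -1/7/2 = -1*2/7 = -2/7)
C((-3 + 1)**2, p(1, -4))*107 = -2/7*107 = -214/7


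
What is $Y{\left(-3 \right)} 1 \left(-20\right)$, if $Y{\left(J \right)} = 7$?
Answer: $-140$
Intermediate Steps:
$Y{\left(-3 \right)} 1 \left(-20\right) = 7 \cdot 1 \left(-20\right) = 7 \left(-20\right) = -140$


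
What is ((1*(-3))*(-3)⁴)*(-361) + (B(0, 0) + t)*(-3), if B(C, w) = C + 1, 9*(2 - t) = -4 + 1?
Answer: 87713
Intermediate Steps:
t = 7/3 (t = 2 - (-4 + 1)/9 = 2 - ⅑*(-3) = 2 + ⅓ = 7/3 ≈ 2.3333)
B(C, w) = 1 + C
((1*(-3))*(-3)⁴)*(-361) + (B(0, 0) + t)*(-3) = ((1*(-3))*(-3)⁴)*(-361) + ((1 + 0) + 7/3)*(-3) = -3*81*(-361) + (1 + 7/3)*(-3) = -243*(-361) + (10/3)*(-3) = 87723 - 10 = 87713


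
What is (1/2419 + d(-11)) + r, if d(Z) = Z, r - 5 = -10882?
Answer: -26338071/2419 ≈ -10888.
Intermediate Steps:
r = -10877 (r = 5 - 10882 = -10877)
(1/2419 + d(-11)) + r = (1/2419 - 11) - 10877 = -26608/2419 - 10877 = -26338071/2419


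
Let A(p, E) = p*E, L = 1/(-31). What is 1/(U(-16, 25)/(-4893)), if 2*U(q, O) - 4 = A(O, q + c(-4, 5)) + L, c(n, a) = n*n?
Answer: -101122/41 ≈ -2466.4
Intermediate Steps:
c(n, a) = n²
L = -1/31 ≈ -0.032258
A(p, E) = E*p
U(q, O) = 123/62 + O*(16 + q)/2 (U(q, O) = 2 + ((q + (-4)²)*O - 1/31)/2 = 2 + ((q + 16)*O - 1/31)/2 = 2 + ((16 + q)*O - 1/31)/2 = 2 + (O*(16 + q) - 1/31)/2 = 2 + (-1/31 + O*(16 + q))/2 = 2 + (-1/62 + O*(16 + q)/2) = 123/62 + O*(16 + q)/2)
1/(U(-16, 25)/(-4893)) = 1/((123/62 + (½)*25*(16 - 16))/(-4893)) = 1/((123/62 + (½)*25*0)*(-1/4893)) = 1/((123/62 + 0)*(-1/4893)) = 1/((123/62)*(-1/4893)) = 1/(-41/101122) = -101122/41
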